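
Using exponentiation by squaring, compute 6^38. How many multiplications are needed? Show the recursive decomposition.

Computing 6^38 by squaring (build up from 6^1; each line after the first costs one multiplication):

6^1 = 6
6^2 = (6^1)^2 = 6^2 = 36
6^4 = (6^2)^2 = 36^2 = 1296
6^8 = (6^4)^2 = 1296^2 = 1679616
6^9 = 6 * 6^8 = 6 * 1679616 = 10077696
6^18 = (6^9)^2 = 10077696^2 = 101559956668416
6^19 = 6 * 6^18 = 6 * 101559956668416 = 609359740010496
6^38 = (6^19)^2 = 609359740010496^2 = 371319292745659279662190166016

Result: 371319292745659279662190166016
Multiplications needed: 7 (7 lines after 6^1)

6^38 = 371319292745659279662190166016. Using exponentiation by squaring, this requires 7 multiplications. The key idea: if the exponent is even, square the half-power; if odd, multiply by the base once.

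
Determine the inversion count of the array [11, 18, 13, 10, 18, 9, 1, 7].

Finding inversions in [11, 18, 13, 10, 18, 9, 1, 7]:

(0, 3): arr[0]=11 > arr[3]=10
(0, 5): arr[0]=11 > arr[5]=9
(0, 6): arr[0]=11 > arr[6]=1
(0, 7): arr[0]=11 > arr[7]=7
(1, 2): arr[1]=18 > arr[2]=13
(1, 3): arr[1]=18 > arr[3]=10
(1, 5): arr[1]=18 > arr[5]=9
(1, 6): arr[1]=18 > arr[6]=1
(1, 7): arr[1]=18 > arr[7]=7
(2, 3): arr[2]=13 > arr[3]=10
(2, 5): arr[2]=13 > arr[5]=9
(2, 6): arr[2]=13 > arr[6]=1
(2, 7): arr[2]=13 > arr[7]=7
(3, 5): arr[3]=10 > arr[5]=9
(3, 6): arr[3]=10 > arr[6]=1
(3, 7): arr[3]=10 > arr[7]=7
(4, 5): arr[4]=18 > arr[5]=9
(4, 6): arr[4]=18 > arr[6]=1
(4, 7): arr[4]=18 > arr[7]=7
(5, 6): arr[5]=9 > arr[6]=1
(5, 7): arr[5]=9 > arr[7]=7

Total inversions: 21

The array has 21 inversion(s): (0,3), (0,5), (0,6), (0,7), (1,2), (1,3), (1,5), (1,6), (1,7), (2,3), (2,5), (2,6), (2,7), (3,5), (3,6), (3,7), (4,5), (4,6), (4,7), (5,6), (5,7). Each pair (i,j) satisfies i < j and arr[i] > arr[j].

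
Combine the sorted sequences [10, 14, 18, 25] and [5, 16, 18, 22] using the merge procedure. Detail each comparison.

Merging process:

Compare 10 vs 5: take 5 from right. Merged: [5]
Compare 10 vs 16: take 10 from left. Merged: [5, 10]
Compare 14 vs 16: take 14 from left. Merged: [5, 10, 14]
Compare 18 vs 16: take 16 from right. Merged: [5, 10, 14, 16]
Compare 18 vs 18: take 18 from left. Merged: [5, 10, 14, 16, 18]
Compare 25 vs 18: take 18 from right. Merged: [5, 10, 14, 16, 18, 18]
Compare 25 vs 22: take 22 from right. Merged: [5, 10, 14, 16, 18, 18, 22]
Append remaining from left: [25]. Merged: [5, 10, 14, 16, 18, 18, 22, 25]

Final merged array: [5, 10, 14, 16, 18, 18, 22, 25]
Total comparisons: 7

The merged array is [5, 10, 14, 16, 18, 18, 22, 25], requiring 7 comparisons. The merge step runs in O(n) time where n is the total number of elements.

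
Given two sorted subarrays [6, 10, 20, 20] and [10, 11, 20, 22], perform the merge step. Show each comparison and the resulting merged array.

Merging process:

Compare 6 vs 10: take 6 from left. Merged: [6]
Compare 10 vs 10: take 10 from left. Merged: [6, 10]
Compare 20 vs 10: take 10 from right. Merged: [6, 10, 10]
Compare 20 vs 11: take 11 from right. Merged: [6, 10, 10, 11]
Compare 20 vs 20: take 20 from left. Merged: [6, 10, 10, 11, 20]
Compare 20 vs 20: take 20 from left. Merged: [6, 10, 10, 11, 20, 20]
Append remaining from right: [20, 22]. Merged: [6, 10, 10, 11, 20, 20, 20, 22]

Final merged array: [6, 10, 10, 11, 20, 20, 20, 22]
Total comparisons: 6

The merged array is [6, 10, 10, 11, 20, 20, 20, 22], requiring 6 comparisons. The merge step runs in O(n) time where n is the total number of elements.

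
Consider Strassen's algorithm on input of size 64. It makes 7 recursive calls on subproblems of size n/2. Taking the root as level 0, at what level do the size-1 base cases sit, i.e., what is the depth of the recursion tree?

For divide and conquer with division factor 2:

Problem sizes at each level:
Level 0: 64
Level 1: 32
Level 2: 16
Level 3: 8
Level 4: 4
Level 5: 2
Level 6: 1

The root is level 0 and the size-1 base case is level 6 (the tree spans levels 0 through 6, i.e. 7 levels counting the root), so the depth is the number of divisions: log_2(64) = 6

The recursion tree depth is log_2(64) = 6. At each level, the problem size is divided by 2, so it takes 6 divisions to reduce to a base case of size 1. The algorithm makes 7 recursive calls at each level.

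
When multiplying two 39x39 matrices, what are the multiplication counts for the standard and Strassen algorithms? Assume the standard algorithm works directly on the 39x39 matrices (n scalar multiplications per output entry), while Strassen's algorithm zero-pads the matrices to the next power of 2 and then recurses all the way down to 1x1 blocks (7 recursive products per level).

Matrix multiplication for 39x39 matrices:

Strassen's algorithm requires power-of-2 dimensions. Pad 39x39 to 64x64 (next power of 2).

Standard algorithm: 39^3 = 59319 multiplications
Strassen's algorithm: 7^(log2(64)) = 7^6 = 117649 multiplications
Difference: 59319 - 117649 = -58330 (Strassen uses MORE here due to padding overhead — for small or just-over-power-of-2 n, padding can outweigh the per-level savings)

Standard: 59319 multiplications (39^3). Strassen: 117649 multiplications (7^6, after padding to 64x64). Strassen reduces 8 recursive multiplications to 7 at each level.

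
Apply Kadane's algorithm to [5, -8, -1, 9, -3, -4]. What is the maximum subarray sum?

Using Kadane's algorithm on [5, -8, -1, 9, -3, -4]:

Scanning through the array:
Position 1 (value -8): max_ending_here = -3, max_so_far = 5
Position 2 (value -1): max_ending_here = -1, max_so_far = 5
Position 3 (value 9): max_ending_here = 9, max_so_far = 9
Position 4 (value -3): max_ending_here = 6, max_so_far = 9
Position 5 (value -4): max_ending_here = 2, max_so_far = 9

Maximum subarray: [9]
Maximum sum: 9

The maximum subarray is [9] with sum 9. This subarray runs from index 3 to index 3.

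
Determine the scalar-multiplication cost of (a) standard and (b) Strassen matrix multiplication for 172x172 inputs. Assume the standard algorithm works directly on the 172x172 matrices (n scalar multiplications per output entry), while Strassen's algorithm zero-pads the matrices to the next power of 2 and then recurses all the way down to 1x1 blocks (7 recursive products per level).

Matrix multiplication for 172x172 matrices:

Strassen's algorithm requires power-of-2 dimensions. Pad 172x172 to 256x256 (next power of 2).

Standard algorithm: 172^3 = 5088448 multiplications
Strassen's algorithm: 7^(log2(256)) = 7^8 = 5764801 multiplications
Difference: 5088448 - 5764801 = -676353 (Strassen uses MORE here due to padding overhead — for small or just-over-power-of-2 n, padding can outweigh the per-level savings)

Standard: 5088448 multiplications (172^3). Strassen: 5764801 multiplications (7^8, after padding to 256x256). Strassen reduces 8 recursive multiplications to 7 at each level.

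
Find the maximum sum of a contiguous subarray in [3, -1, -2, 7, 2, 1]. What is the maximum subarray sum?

Using Kadane's algorithm on [3, -1, -2, 7, 2, 1]:

Scanning through the array:
Position 1 (value -1): max_ending_here = 2, max_so_far = 3
Position 2 (value -2): max_ending_here = 0, max_so_far = 3
Position 3 (value 7): max_ending_here = 7, max_so_far = 7
Position 4 (value 2): max_ending_here = 9, max_so_far = 9
Position 5 (value 1): max_ending_here = 10, max_so_far = 10

Maximum subarray: [3, -1, -2, 7, 2, 1]
Maximum sum: 10

The maximum subarray is [3, -1, -2, 7, 2, 1] with sum 10. This subarray runs from index 0 to index 5.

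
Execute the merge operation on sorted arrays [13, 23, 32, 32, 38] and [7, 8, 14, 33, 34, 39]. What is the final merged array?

Merging process:

Compare 13 vs 7: take 7 from right. Merged: [7]
Compare 13 vs 8: take 8 from right. Merged: [7, 8]
Compare 13 vs 14: take 13 from left. Merged: [7, 8, 13]
Compare 23 vs 14: take 14 from right. Merged: [7, 8, 13, 14]
Compare 23 vs 33: take 23 from left. Merged: [7, 8, 13, 14, 23]
Compare 32 vs 33: take 32 from left. Merged: [7, 8, 13, 14, 23, 32]
Compare 32 vs 33: take 32 from left. Merged: [7, 8, 13, 14, 23, 32, 32]
Compare 38 vs 33: take 33 from right. Merged: [7, 8, 13, 14, 23, 32, 32, 33]
Compare 38 vs 34: take 34 from right. Merged: [7, 8, 13, 14, 23, 32, 32, 33, 34]
Compare 38 vs 39: take 38 from left. Merged: [7, 8, 13, 14, 23, 32, 32, 33, 34, 38]
Append remaining from right: [39]. Merged: [7, 8, 13, 14, 23, 32, 32, 33, 34, 38, 39]

Final merged array: [7, 8, 13, 14, 23, 32, 32, 33, 34, 38, 39]
Total comparisons: 10

The merged array is [7, 8, 13, 14, 23, 32, 32, 33, 34, 38, 39], requiring 10 comparisons. The merge step runs in O(n) time where n is the total number of elements.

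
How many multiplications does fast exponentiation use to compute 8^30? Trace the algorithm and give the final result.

Computing 8^30 by squaring (build up from 8^1; each line after the first costs one multiplication):

8^1 = 8
8^2 = (8^1)^2 = 8^2 = 64
8^3 = 8 * 8^2 = 8 * 64 = 512
8^6 = (8^3)^2 = 512^2 = 262144
8^7 = 8 * 8^6 = 8 * 262144 = 2097152
8^14 = (8^7)^2 = 2097152^2 = 4398046511104
8^15 = 8 * 8^14 = 8 * 4398046511104 = 35184372088832
8^30 = (8^15)^2 = 35184372088832^2 = 1237940039285380274899124224

Result: 1237940039285380274899124224
Multiplications needed: 7 (7 lines after 8^1)

8^30 = 1237940039285380274899124224. Using exponentiation by squaring, this requires 7 multiplications. The key idea: if the exponent is even, square the half-power; if odd, multiply by the base once.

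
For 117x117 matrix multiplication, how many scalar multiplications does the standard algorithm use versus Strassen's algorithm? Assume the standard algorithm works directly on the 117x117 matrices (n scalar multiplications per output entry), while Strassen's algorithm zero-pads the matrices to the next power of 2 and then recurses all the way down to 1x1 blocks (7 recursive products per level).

Matrix multiplication for 117x117 matrices:

Strassen's algorithm requires power-of-2 dimensions. Pad 117x117 to 128x128 (next power of 2).

Standard algorithm: 117^3 = 1601613 multiplications
Strassen's algorithm: 7^(log2(128)) = 7^7 = 823543 multiplications
Savings: 1601613 - 823543 = 778070 multiplications

Standard: 1601613 multiplications (117^3). Strassen: 823543 multiplications (7^7, after padding to 128x128). Strassen reduces 8 recursive multiplications to 7 at each level.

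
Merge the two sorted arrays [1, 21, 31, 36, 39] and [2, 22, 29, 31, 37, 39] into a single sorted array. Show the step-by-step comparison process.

Merging process:

Compare 1 vs 2: take 1 from left. Merged: [1]
Compare 21 vs 2: take 2 from right. Merged: [1, 2]
Compare 21 vs 22: take 21 from left. Merged: [1, 2, 21]
Compare 31 vs 22: take 22 from right. Merged: [1, 2, 21, 22]
Compare 31 vs 29: take 29 from right. Merged: [1, 2, 21, 22, 29]
Compare 31 vs 31: take 31 from left. Merged: [1, 2, 21, 22, 29, 31]
Compare 36 vs 31: take 31 from right. Merged: [1, 2, 21, 22, 29, 31, 31]
Compare 36 vs 37: take 36 from left. Merged: [1, 2, 21, 22, 29, 31, 31, 36]
Compare 39 vs 37: take 37 from right. Merged: [1, 2, 21, 22, 29, 31, 31, 36, 37]
Compare 39 vs 39: take 39 from left. Merged: [1, 2, 21, 22, 29, 31, 31, 36, 37, 39]
Append remaining from right: [39]. Merged: [1, 2, 21, 22, 29, 31, 31, 36, 37, 39, 39]

Final merged array: [1, 2, 21, 22, 29, 31, 31, 36, 37, 39, 39]
Total comparisons: 10

The merged array is [1, 2, 21, 22, 29, 31, 31, 36, 37, 39, 39], requiring 10 comparisons. The merge step runs in O(n) time where n is the total number of elements.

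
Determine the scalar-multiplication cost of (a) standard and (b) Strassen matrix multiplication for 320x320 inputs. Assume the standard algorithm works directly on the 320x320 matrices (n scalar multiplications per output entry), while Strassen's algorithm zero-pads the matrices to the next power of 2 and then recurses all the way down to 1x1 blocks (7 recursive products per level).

Matrix multiplication for 320x320 matrices:

Strassen's algorithm requires power-of-2 dimensions. Pad 320x320 to 512x512 (next power of 2).

Standard algorithm: 320^3 = 32768000 multiplications
Strassen's algorithm: 7^(log2(512)) = 7^9 = 40353607 multiplications
Difference: 32768000 - 40353607 = -7585607 (Strassen uses MORE here due to padding overhead — for small or just-over-power-of-2 n, padding can outweigh the per-level savings)

Standard: 32768000 multiplications (320^3). Strassen: 40353607 multiplications (7^9, after padding to 512x512). Strassen reduces 8 recursive multiplications to 7 at each level.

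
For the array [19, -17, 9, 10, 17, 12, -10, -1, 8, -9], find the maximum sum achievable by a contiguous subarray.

Using Kadane's algorithm on [19, -17, 9, 10, 17, 12, -10, -1, 8, -9]:

Scanning through the array:
Position 1 (value -17): max_ending_here = 2, max_so_far = 19
Position 2 (value 9): max_ending_here = 11, max_so_far = 19
Position 3 (value 10): max_ending_here = 21, max_so_far = 21
Position 4 (value 17): max_ending_here = 38, max_so_far = 38
Position 5 (value 12): max_ending_here = 50, max_so_far = 50
Position 6 (value -10): max_ending_here = 40, max_so_far = 50
Position 7 (value -1): max_ending_here = 39, max_so_far = 50
Position 8 (value 8): max_ending_here = 47, max_so_far = 50
Position 9 (value -9): max_ending_here = 38, max_so_far = 50

Maximum subarray: [19, -17, 9, 10, 17, 12]
Maximum sum: 50

The maximum subarray is [19, -17, 9, 10, 17, 12] with sum 50. This subarray runs from index 0 to index 5.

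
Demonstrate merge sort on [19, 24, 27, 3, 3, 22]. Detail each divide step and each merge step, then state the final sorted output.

Merge sort trace:

Split: [19, 24, 27, 3, 3, 22] -> [19, 24, 27] and [3, 3, 22]
  Split: [19, 24, 27] -> [19] and [24, 27]
    Split: [24, 27] -> [24] and [27]
    Merge: [24] + [27] -> [24, 27]
  Merge: [19] + [24, 27] -> [19, 24, 27]
  Split: [3, 3, 22] -> [3] and [3, 22]
    Split: [3, 22] -> [3] and [22]
    Merge: [3] + [22] -> [3, 22]
  Merge: [3] + [3, 22] -> [3, 3, 22]
Merge: [19, 24, 27] + [3, 3, 22] -> [3, 3, 19, 22, 24, 27]

Final sorted array: [3, 3, 19, 22, 24, 27]

The merge sort proceeds by recursively splitting the array and merging sorted halves.
After all merges, the sorted array is [3, 3, 19, 22, 24, 27].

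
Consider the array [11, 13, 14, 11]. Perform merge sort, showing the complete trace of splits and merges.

Merge sort trace:

Split: [11, 13, 14, 11] -> [11, 13] and [14, 11]
  Split: [11, 13] -> [11] and [13]
  Merge: [11] + [13] -> [11, 13]
  Split: [14, 11] -> [14] and [11]
  Merge: [14] + [11] -> [11, 14]
Merge: [11, 13] + [11, 14] -> [11, 11, 13, 14]

Final sorted array: [11, 11, 13, 14]

The merge sort proceeds by recursively splitting the array and merging sorted halves.
After all merges, the sorted array is [11, 11, 13, 14].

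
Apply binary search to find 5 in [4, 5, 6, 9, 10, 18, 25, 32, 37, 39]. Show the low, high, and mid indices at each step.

Binary search for 5 in [4, 5, 6, 9, 10, 18, 25, 32, 37, 39]:

lo=0, hi=9, mid=4, arr[mid]=10 -> 10 > 5, search left half
lo=0, hi=3, mid=1, arr[mid]=5 -> Found target at index 1!

Binary search finds 5 at index 1 after 2 comparisons. The search repeatedly halves the search space by comparing with the middle element.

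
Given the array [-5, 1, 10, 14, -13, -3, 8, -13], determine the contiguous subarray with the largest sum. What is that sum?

Using Kadane's algorithm on [-5, 1, 10, 14, -13, -3, 8, -13]:

Scanning through the array:
Position 1 (value 1): max_ending_here = 1, max_so_far = 1
Position 2 (value 10): max_ending_here = 11, max_so_far = 11
Position 3 (value 14): max_ending_here = 25, max_so_far = 25
Position 4 (value -13): max_ending_here = 12, max_so_far = 25
Position 5 (value -3): max_ending_here = 9, max_so_far = 25
Position 6 (value 8): max_ending_here = 17, max_so_far = 25
Position 7 (value -13): max_ending_here = 4, max_so_far = 25

Maximum subarray: [1, 10, 14]
Maximum sum: 25

The maximum subarray is [1, 10, 14] with sum 25. This subarray runs from index 1 to index 3.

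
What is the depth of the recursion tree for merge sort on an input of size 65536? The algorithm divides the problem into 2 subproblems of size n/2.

For divide and conquer with division factor 2:

Problem sizes at each level:
Level 0: 65536
Level 1: 32768
Level 2: 16384
Level 3: 8192
Level 4: 4096
Level 5: 2048
Level 6: 1024
Level 7: 512
Level 8: 256
Level 9: 128
Level 10: 64
Level 11: 32
Level 12: 16
Level 13: 8
Level 14: 4
Level 15: 2
Level 16: 1

The root is level 0 and the size-1 base case is level 16 (the tree spans levels 0 through 16, i.e. 17 levels counting the root), so the depth is the number of divisions: log_2(65536) = 16

The recursion tree depth is log_2(65536) = 16. At each level, the problem size is divided by 2, so it takes 16 divisions to reduce to a base case of size 1. The algorithm makes 2 recursive calls at each level.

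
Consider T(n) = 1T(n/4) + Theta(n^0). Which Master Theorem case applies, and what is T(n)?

Master Theorem for T(n) = 1T(n/4) + O(n^0):

a = 1, b = 4, c = 0
log_b(a) = log_4(1) = 0.0000

Case 2: c = 0 = log_4(1) = 0.0000
T(n) = O(n^0 log n) = O(log n)

For T(n) = 1T(n/4) + O(n^0): log_4(1) = 0.0000. This is Case 2 of the Master Theorem (c = log_b(a), equal work at all levels), giving O(log n).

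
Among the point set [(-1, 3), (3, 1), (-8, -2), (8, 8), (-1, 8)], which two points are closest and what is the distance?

Computing all pairwise distances among 5 points:

d((-1, 3), (3, 1)) = 4.4721 <-- minimum
d((-1, 3), (-8, -2)) = 8.6023
d((-1, 3), (8, 8)) = 10.2956
d((-1, 3), (-1, 8)) = 5.0
d((3, 1), (-8, -2)) = 11.4018
d((3, 1), (8, 8)) = 8.6023
d((3, 1), (-1, 8)) = 8.0623
d((-8, -2), (8, 8)) = 18.868
d((-8, -2), (-1, 8)) = 12.2066
d((8, 8), (-1, 8)) = 9.0

Closest pair: (-1, 3) and (3, 1) with distance 4.4721

The closest pair is (-1, 3) and (3, 1) with Euclidean distance 4.4721. For 5 points, brute-force pairwise comparison is shown above. For large n, the divide-and-conquer algorithm (sort by x, recurse on halves, check the dividing strip) achieves O(n log n).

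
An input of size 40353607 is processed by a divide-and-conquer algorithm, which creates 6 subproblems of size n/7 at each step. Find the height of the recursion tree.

For divide and conquer with division factor 7:

Problem sizes at each level:
Level 0: 40353607
Level 1: 5764801
Level 2: 823543
Level 3: 117649
Level 4: 16807
Level 5: 2401
Level 6: 343
Level 7: 49
Level 8: 7
Level 9: 1

The root is level 0 and the size-1 base case is level 9 (the tree spans levels 0 through 9, i.e. 10 levels counting the root), so the depth is the number of divisions: log_7(40353607) = 9

The recursion tree depth is log_7(40353607) = 9. At each level, the problem size is divided by 7, so it takes 9 divisions to reduce to a base case of size 1. The algorithm makes 6 recursive calls at each level.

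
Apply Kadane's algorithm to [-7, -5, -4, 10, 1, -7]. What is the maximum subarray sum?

Using Kadane's algorithm on [-7, -5, -4, 10, 1, -7]:

Scanning through the array:
Position 1 (value -5): max_ending_here = -5, max_so_far = -5
Position 2 (value -4): max_ending_here = -4, max_so_far = -4
Position 3 (value 10): max_ending_here = 10, max_so_far = 10
Position 4 (value 1): max_ending_here = 11, max_so_far = 11
Position 5 (value -7): max_ending_here = 4, max_so_far = 11

Maximum subarray: [10, 1]
Maximum sum: 11

The maximum subarray is [10, 1] with sum 11. This subarray runs from index 3 to index 4.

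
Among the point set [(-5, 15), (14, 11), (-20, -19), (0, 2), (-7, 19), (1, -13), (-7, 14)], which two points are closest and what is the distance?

Computing all pairwise distances among 7 points:

d((-5, 15), (14, 11)) = 19.4165
d((-5, 15), (-20, -19)) = 37.1618
d((-5, 15), (0, 2)) = 13.9284
d((-5, 15), (-7, 19)) = 4.4721
d((-5, 15), (1, -13)) = 28.6356
d((-5, 15), (-7, 14)) = 2.2361 <-- minimum
d((14, 11), (-20, -19)) = 45.3431
d((14, 11), (0, 2)) = 16.6433
d((14, 11), (-7, 19)) = 22.4722
d((14, 11), (1, -13)) = 27.2947
d((14, 11), (-7, 14)) = 21.2132
d((-20, -19), (0, 2)) = 29.0
d((-20, -19), (-7, 19)) = 40.1622
d((-20, -19), (1, -13)) = 21.8403
d((-20, -19), (-7, 14)) = 35.4683
d((0, 2), (-7, 19)) = 18.3848
d((0, 2), (1, -13)) = 15.0333
d((0, 2), (-7, 14)) = 13.8924
d((-7, 19), (1, -13)) = 32.9848
d((-7, 19), (-7, 14)) = 5.0
d((1, -13), (-7, 14)) = 28.1603

Closest pair: (-5, 15) and (-7, 14) with distance 2.2361

The closest pair is (-5, 15) and (-7, 14) with Euclidean distance 2.2361. For 7 points, brute-force pairwise comparison is shown above. For large n, the divide-and-conquer algorithm (sort by x, recurse on halves, check the dividing strip) achieves O(n log n).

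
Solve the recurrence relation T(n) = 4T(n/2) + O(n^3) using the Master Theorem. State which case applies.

Master Theorem for T(n) = 4T(n/2) + O(n^3):

a = 4, b = 2, c = 3
log_b(a) = log_2(4) = 2.0000

Case 3: c = 3 > log_2(4) = 2.0000
T(n) = O(n^3) = O(n^3)

For T(n) = 4T(n/2) + O(n^3): log_2(4) = 2.0000. This is Case 3 of the Master Theorem (c > log_b(a), work dominated by root), giving O(n^3).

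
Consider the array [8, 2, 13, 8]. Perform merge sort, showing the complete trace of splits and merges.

Merge sort trace:

Split: [8, 2, 13, 8] -> [8, 2] and [13, 8]
  Split: [8, 2] -> [8] and [2]
  Merge: [8] + [2] -> [2, 8]
  Split: [13, 8] -> [13] and [8]
  Merge: [13] + [8] -> [8, 13]
Merge: [2, 8] + [8, 13] -> [2, 8, 8, 13]

Final sorted array: [2, 8, 8, 13]

The merge sort proceeds by recursively splitting the array and merging sorted halves.
After all merges, the sorted array is [2, 8, 8, 13].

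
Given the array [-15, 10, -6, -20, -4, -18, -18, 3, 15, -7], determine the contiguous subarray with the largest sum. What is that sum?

Using Kadane's algorithm on [-15, 10, -6, -20, -4, -18, -18, 3, 15, -7]:

Scanning through the array:
Position 1 (value 10): max_ending_here = 10, max_so_far = 10
Position 2 (value -6): max_ending_here = 4, max_so_far = 10
Position 3 (value -20): max_ending_here = -16, max_so_far = 10
Position 4 (value -4): max_ending_here = -4, max_so_far = 10
Position 5 (value -18): max_ending_here = -18, max_so_far = 10
Position 6 (value -18): max_ending_here = -18, max_so_far = 10
Position 7 (value 3): max_ending_here = 3, max_so_far = 10
Position 8 (value 15): max_ending_here = 18, max_so_far = 18
Position 9 (value -7): max_ending_here = 11, max_so_far = 18

Maximum subarray: [3, 15]
Maximum sum: 18

The maximum subarray is [3, 15] with sum 18. This subarray runs from index 7 to index 8.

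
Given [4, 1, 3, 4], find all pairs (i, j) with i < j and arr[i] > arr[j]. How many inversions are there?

Finding inversions in [4, 1, 3, 4]:

(0, 1): arr[0]=4 > arr[1]=1
(0, 2): arr[0]=4 > arr[2]=3

Total inversions: 2

The array has 2 inversion(s): (0,1), (0,2). Each pair (i,j) satisfies i < j and arr[i] > arr[j].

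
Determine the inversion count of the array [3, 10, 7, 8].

Finding inversions in [3, 10, 7, 8]:

(1, 2): arr[1]=10 > arr[2]=7
(1, 3): arr[1]=10 > arr[3]=8

Total inversions: 2

The array has 2 inversion(s): (1,2), (1,3). Each pair (i,j) satisfies i < j and arr[i] > arr[j].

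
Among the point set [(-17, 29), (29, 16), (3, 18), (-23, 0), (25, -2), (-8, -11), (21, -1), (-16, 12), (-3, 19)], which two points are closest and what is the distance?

Computing all pairwise distances among 9 points:

d((-17, 29), (29, 16)) = 47.8017
d((-17, 29), (3, 18)) = 22.8254
d((-17, 29), (-23, 0)) = 29.6142
d((-17, 29), (25, -2)) = 52.2015
d((-17, 29), (-8, -11)) = 41.0
d((-17, 29), (21, -1)) = 48.4149
d((-17, 29), (-16, 12)) = 17.0294
d((-17, 29), (-3, 19)) = 17.2047
d((29, 16), (3, 18)) = 26.0768
d((29, 16), (-23, 0)) = 54.4059
d((29, 16), (25, -2)) = 18.4391
d((29, 16), (-8, -11)) = 45.8039
d((29, 16), (21, -1)) = 18.7883
d((29, 16), (-16, 12)) = 45.1774
d((29, 16), (-3, 19)) = 32.1403
d((3, 18), (-23, 0)) = 31.6228
d((3, 18), (25, -2)) = 29.7321
d((3, 18), (-8, -11)) = 31.0161
d((3, 18), (21, -1)) = 26.1725
d((3, 18), (-16, 12)) = 19.9249
d((3, 18), (-3, 19)) = 6.0828
d((-23, 0), (25, -2)) = 48.0416
d((-23, 0), (-8, -11)) = 18.6011
d((-23, 0), (21, -1)) = 44.0114
d((-23, 0), (-16, 12)) = 13.8924
d((-23, 0), (-3, 19)) = 27.5862
d((25, -2), (-8, -11)) = 34.2053
d((25, -2), (21, -1)) = 4.1231 <-- minimum
d((25, -2), (-16, 12)) = 43.3244
d((25, -2), (-3, 19)) = 35.0
d((-8, -11), (21, -1)) = 30.6757
d((-8, -11), (-16, 12)) = 24.3516
d((-8, -11), (-3, 19)) = 30.4138
d((21, -1), (-16, 12)) = 39.2173
d((21, -1), (-3, 19)) = 31.241
d((-16, 12), (-3, 19)) = 14.7648

Closest pair: (25, -2) and (21, -1) with distance 4.1231

The closest pair is (25, -2) and (21, -1) with Euclidean distance 4.1231. For 9 points, brute-force pairwise comparison is shown above. For large n, the divide-and-conquer algorithm (sort by x, recurse on halves, check the dividing strip) achieves O(n log n).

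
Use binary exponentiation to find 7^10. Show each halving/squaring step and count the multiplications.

Computing 7^10 by squaring (build up from 7^1; each line after the first costs one multiplication):

7^1 = 7
7^2 = (7^1)^2 = 7^2 = 49
7^4 = (7^2)^2 = 49^2 = 2401
7^5 = 7 * 7^4 = 7 * 2401 = 16807
7^10 = (7^5)^2 = 16807^2 = 282475249

Result: 282475249
Multiplications needed: 4 (4 lines after 7^1)

7^10 = 282475249. Using exponentiation by squaring, this requires 4 multiplications. The key idea: if the exponent is even, square the half-power; if odd, multiply by the base once.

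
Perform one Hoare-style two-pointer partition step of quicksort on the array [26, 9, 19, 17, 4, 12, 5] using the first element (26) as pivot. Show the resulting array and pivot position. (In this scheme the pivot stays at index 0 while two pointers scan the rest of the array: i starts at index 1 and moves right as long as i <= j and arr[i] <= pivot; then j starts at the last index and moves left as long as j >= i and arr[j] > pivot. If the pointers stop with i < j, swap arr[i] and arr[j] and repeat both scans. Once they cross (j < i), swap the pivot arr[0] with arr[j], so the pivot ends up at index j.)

Hoare-style two-pointer partition with pivot = 26:

Initial array: [26, 9, 19, 17, 4, 12, 5]

Pointers start at i = 1, j = 6.
i ends at 7, j ends at 6: the pointers have crossed (j < i), so scanning stops.

Swap pivot arr[0] with arr[6] to place pivot at position 6: [5, 9, 19, 17, 4, 12, 26]
Pivot position: 6

After partitioning with pivot 26, the array becomes [5, 9, 19, 17, 4, 12, 26]. The pivot is placed at index 6. All elements to the left of the pivot are <= 26, and all elements to the right are > 26.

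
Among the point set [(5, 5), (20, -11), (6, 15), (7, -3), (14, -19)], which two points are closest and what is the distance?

Computing all pairwise distances among 5 points:

d((5, 5), (20, -11)) = 21.9317
d((5, 5), (6, 15)) = 10.0499
d((5, 5), (7, -3)) = 8.2462 <-- minimum
d((5, 5), (14, -19)) = 25.632
d((20, -11), (6, 15)) = 29.5296
d((20, -11), (7, -3)) = 15.2643
d((20, -11), (14, -19)) = 10.0
d((6, 15), (7, -3)) = 18.0278
d((6, 15), (14, -19)) = 34.9285
d((7, -3), (14, -19)) = 17.4642

Closest pair: (5, 5) and (7, -3) with distance 8.2462

The closest pair is (5, 5) and (7, -3) with Euclidean distance 8.2462. For 5 points, brute-force pairwise comparison is shown above. For large n, the divide-and-conquer algorithm (sort by x, recurse on halves, check the dividing strip) achieves O(n log n).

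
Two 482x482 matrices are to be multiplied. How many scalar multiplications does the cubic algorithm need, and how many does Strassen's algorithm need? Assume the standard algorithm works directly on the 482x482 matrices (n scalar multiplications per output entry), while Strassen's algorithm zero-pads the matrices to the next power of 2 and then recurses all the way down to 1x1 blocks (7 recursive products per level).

Matrix multiplication for 482x482 matrices:

Strassen's algorithm requires power-of-2 dimensions. Pad 482x482 to 512x512 (next power of 2).

Standard algorithm: 482^3 = 111980168 multiplications
Strassen's algorithm: 7^(log2(512)) = 7^9 = 40353607 multiplications
Savings: 111980168 - 40353607 = 71626561 multiplications

Standard: 111980168 multiplications (482^3). Strassen: 40353607 multiplications (7^9, after padding to 512x512). Strassen reduces 8 recursive multiplications to 7 at each level.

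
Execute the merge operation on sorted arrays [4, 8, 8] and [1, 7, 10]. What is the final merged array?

Merging process:

Compare 4 vs 1: take 1 from right. Merged: [1]
Compare 4 vs 7: take 4 from left. Merged: [1, 4]
Compare 8 vs 7: take 7 from right. Merged: [1, 4, 7]
Compare 8 vs 10: take 8 from left. Merged: [1, 4, 7, 8]
Compare 8 vs 10: take 8 from left. Merged: [1, 4, 7, 8, 8]
Append remaining from right: [10]. Merged: [1, 4, 7, 8, 8, 10]

Final merged array: [1, 4, 7, 8, 8, 10]
Total comparisons: 5

The merged array is [1, 4, 7, 8, 8, 10], requiring 5 comparisons. The merge step runs in O(n) time where n is the total number of elements.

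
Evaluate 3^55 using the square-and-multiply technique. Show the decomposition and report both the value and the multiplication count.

Computing 3^55 by squaring (build up from 3^1; each line after the first costs one multiplication):

3^1 = 3
3^2 = (3^1)^2 = 3^2 = 9
3^3 = 3 * 3^2 = 3 * 9 = 27
3^6 = (3^3)^2 = 27^2 = 729
3^12 = (3^6)^2 = 729^2 = 531441
3^13 = 3 * 3^12 = 3 * 531441 = 1594323
3^26 = (3^13)^2 = 1594323^2 = 2541865828329
3^27 = 3 * 3^26 = 3 * 2541865828329 = 7625597484987
3^54 = (3^27)^2 = 7625597484987^2 = 58149737003040059690390169
3^55 = 3 * 3^54 = 3 * 58149737003040059690390169 = 174449211009120179071170507

Result: 174449211009120179071170507
Multiplications needed: 9 (9 lines after 3^1)

3^55 = 174449211009120179071170507. Using exponentiation by squaring, this requires 9 multiplications. The key idea: if the exponent is even, square the half-power; if odd, multiply by the base once.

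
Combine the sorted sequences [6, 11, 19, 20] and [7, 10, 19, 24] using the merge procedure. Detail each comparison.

Merging process:

Compare 6 vs 7: take 6 from left. Merged: [6]
Compare 11 vs 7: take 7 from right. Merged: [6, 7]
Compare 11 vs 10: take 10 from right. Merged: [6, 7, 10]
Compare 11 vs 19: take 11 from left. Merged: [6, 7, 10, 11]
Compare 19 vs 19: take 19 from left. Merged: [6, 7, 10, 11, 19]
Compare 20 vs 19: take 19 from right. Merged: [6, 7, 10, 11, 19, 19]
Compare 20 vs 24: take 20 from left. Merged: [6, 7, 10, 11, 19, 19, 20]
Append remaining from right: [24]. Merged: [6, 7, 10, 11, 19, 19, 20, 24]

Final merged array: [6, 7, 10, 11, 19, 19, 20, 24]
Total comparisons: 7

The merged array is [6, 7, 10, 11, 19, 19, 20, 24], requiring 7 comparisons. The merge step runs in O(n) time where n is the total number of elements.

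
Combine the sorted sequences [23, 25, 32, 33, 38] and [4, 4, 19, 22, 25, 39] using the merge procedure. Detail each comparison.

Merging process:

Compare 23 vs 4: take 4 from right. Merged: [4]
Compare 23 vs 4: take 4 from right. Merged: [4, 4]
Compare 23 vs 19: take 19 from right. Merged: [4, 4, 19]
Compare 23 vs 22: take 22 from right. Merged: [4, 4, 19, 22]
Compare 23 vs 25: take 23 from left. Merged: [4, 4, 19, 22, 23]
Compare 25 vs 25: take 25 from left. Merged: [4, 4, 19, 22, 23, 25]
Compare 32 vs 25: take 25 from right. Merged: [4, 4, 19, 22, 23, 25, 25]
Compare 32 vs 39: take 32 from left. Merged: [4, 4, 19, 22, 23, 25, 25, 32]
Compare 33 vs 39: take 33 from left. Merged: [4, 4, 19, 22, 23, 25, 25, 32, 33]
Compare 38 vs 39: take 38 from left. Merged: [4, 4, 19, 22, 23, 25, 25, 32, 33, 38]
Append remaining from right: [39]. Merged: [4, 4, 19, 22, 23, 25, 25, 32, 33, 38, 39]

Final merged array: [4, 4, 19, 22, 23, 25, 25, 32, 33, 38, 39]
Total comparisons: 10

The merged array is [4, 4, 19, 22, 23, 25, 25, 32, 33, 38, 39], requiring 10 comparisons. The merge step runs in O(n) time where n is the total number of elements.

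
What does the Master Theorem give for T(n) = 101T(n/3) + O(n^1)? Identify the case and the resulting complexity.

Master Theorem for T(n) = 101T(n/3) + O(n^1):

a = 101, b = 3, c = 1
log_b(a) = log_3(101) = 4.2009

Case 1: c = 1 < log_3(101) = 4.2009
T(n) = O(n^(log_3 101))

For T(n) = 101T(n/3) + O(n^1): log_3(101) = 4.2009. This is Case 1 of the Master Theorem (c < log_b(a), work dominated by leaves), giving O(n^(log_3 101)).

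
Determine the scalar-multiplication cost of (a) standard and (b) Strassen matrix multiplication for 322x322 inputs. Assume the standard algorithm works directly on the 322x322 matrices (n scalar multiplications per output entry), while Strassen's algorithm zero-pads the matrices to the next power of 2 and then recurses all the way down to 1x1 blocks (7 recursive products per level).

Matrix multiplication for 322x322 matrices:

Strassen's algorithm requires power-of-2 dimensions. Pad 322x322 to 512x512 (next power of 2).

Standard algorithm: 322^3 = 33386248 multiplications
Strassen's algorithm: 7^(log2(512)) = 7^9 = 40353607 multiplications
Difference: 33386248 - 40353607 = -6967359 (Strassen uses MORE here due to padding overhead — for small or just-over-power-of-2 n, padding can outweigh the per-level savings)

Standard: 33386248 multiplications (322^3). Strassen: 40353607 multiplications (7^9, after padding to 512x512). Strassen reduces 8 recursive multiplications to 7 at each level.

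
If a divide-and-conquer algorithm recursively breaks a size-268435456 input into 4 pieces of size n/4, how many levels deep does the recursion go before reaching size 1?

For divide and conquer with division factor 4:

Problem sizes at each level:
Level 0: 268435456
Level 1: 67108864
Level 2: 16777216
Level 3: 4194304
Level 4: 1048576
Level 5: 262144
Level 6: 65536
Level 7: 16384
Level 8: 4096
Level 9: 1024
Level 10: 256
Level 11: 64
Level 12: 16
Level 13: 4
Level 14: 1

The root is level 0 and the size-1 base case is level 14 (the tree spans levels 0 through 14, i.e. 15 levels counting the root), so the depth is the number of divisions: log_4(268435456) = 14

The recursion tree depth is log_4(268435456) = 14. At each level, the problem size is divided by 4, so it takes 14 divisions to reduce to a base case of size 1. The algorithm makes 4 recursive calls at each level.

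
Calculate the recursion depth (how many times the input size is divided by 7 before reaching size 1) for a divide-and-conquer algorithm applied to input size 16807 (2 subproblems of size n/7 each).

For divide and conquer with division factor 7:

Problem sizes at each level:
Level 0: 16807
Level 1: 2401
Level 2: 343
Level 3: 49
Level 4: 7
Level 5: 1

The root is level 0 and the size-1 base case is level 5 (the tree spans levels 0 through 5, i.e. 6 levels counting the root), so the depth is the number of divisions: log_7(16807) = 5

The recursion tree depth is log_7(16807) = 5. At each level, the problem size is divided by 7, so it takes 5 divisions to reduce to a base case of size 1. The algorithm makes 2 recursive calls at each level.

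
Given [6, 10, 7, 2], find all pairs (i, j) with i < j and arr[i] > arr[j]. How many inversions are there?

Finding inversions in [6, 10, 7, 2]:

(0, 3): arr[0]=6 > arr[3]=2
(1, 2): arr[1]=10 > arr[2]=7
(1, 3): arr[1]=10 > arr[3]=2
(2, 3): arr[2]=7 > arr[3]=2

Total inversions: 4

The array has 4 inversion(s): (0,3), (1,2), (1,3), (2,3). Each pair (i,j) satisfies i < j and arr[i] > arr[j].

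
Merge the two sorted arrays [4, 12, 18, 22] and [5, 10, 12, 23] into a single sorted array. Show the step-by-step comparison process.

Merging process:

Compare 4 vs 5: take 4 from left. Merged: [4]
Compare 12 vs 5: take 5 from right. Merged: [4, 5]
Compare 12 vs 10: take 10 from right. Merged: [4, 5, 10]
Compare 12 vs 12: take 12 from left. Merged: [4, 5, 10, 12]
Compare 18 vs 12: take 12 from right. Merged: [4, 5, 10, 12, 12]
Compare 18 vs 23: take 18 from left. Merged: [4, 5, 10, 12, 12, 18]
Compare 22 vs 23: take 22 from left. Merged: [4, 5, 10, 12, 12, 18, 22]
Append remaining from right: [23]. Merged: [4, 5, 10, 12, 12, 18, 22, 23]

Final merged array: [4, 5, 10, 12, 12, 18, 22, 23]
Total comparisons: 7

The merged array is [4, 5, 10, 12, 12, 18, 22, 23], requiring 7 comparisons. The merge step runs in O(n) time where n is the total number of elements.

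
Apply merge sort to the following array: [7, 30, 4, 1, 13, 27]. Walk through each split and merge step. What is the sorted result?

Merge sort trace:

Split: [7, 30, 4, 1, 13, 27] -> [7, 30, 4] and [1, 13, 27]
  Split: [7, 30, 4] -> [7] and [30, 4]
    Split: [30, 4] -> [30] and [4]
    Merge: [30] + [4] -> [4, 30]
  Merge: [7] + [4, 30] -> [4, 7, 30]
  Split: [1, 13, 27] -> [1] and [13, 27]
    Split: [13, 27] -> [13] and [27]
    Merge: [13] + [27] -> [13, 27]
  Merge: [1] + [13, 27] -> [1, 13, 27]
Merge: [4, 7, 30] + [1, 13, 27] -> [1, 4, 7, 13, 27, 30]

Final sorted array: [1, 4, 7, 13, 27, 30]

The merge sort proceeds by recursively splitting the array and merging sorted halves.
After all merges, the sorted array is [1, 4, 7, 13, 27, 30].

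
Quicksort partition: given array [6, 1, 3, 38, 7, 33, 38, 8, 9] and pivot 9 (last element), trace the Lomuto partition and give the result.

Lomuto partition with pivot = 9:

Initial array: [6, 1, 3, 38, 7, 33, 38, 8, 9]

arr[0]=6 <= 9: swap with position 0, array becomes [6, 1, 3, 38, 7, 33, 38, 8, 9]
arr[1]=1 <= 9: swap with position 1, array becomes [6, 1, 3, 38, 7, 33, 38, 8, 9]
arr[2]=3 <= 9: swap with position 2, array becomes [6, 1, 3, 38, 7, 33, 38, 8, 9]
arr[3]=38 > 9: no swap
arr[4]=7 <= 9: swap with position 3, array becomes [6, 1, 3, 7, 38, 33, 38, 8, 9]
arr[5]=33 > 9: no swap
arr[6]=38 > 9: no swap
arr[7]=8 <= 9: swap with position 4, array becomes [6, 1, 3, 7, 8, 33, 38, 38, 9]

Place pivot at position 5: [6, 1, 3, 7, 8, 9, 38, 38, 33]
Pivot position: 5

After partitioning with pivot 9, the array becomes [6, 1, 3, 7, 8, 9, 38, 38, 33]. The pivot is placed at index 5. All elements to the left of the pivot are <= 9, and all elements to the right are > 9.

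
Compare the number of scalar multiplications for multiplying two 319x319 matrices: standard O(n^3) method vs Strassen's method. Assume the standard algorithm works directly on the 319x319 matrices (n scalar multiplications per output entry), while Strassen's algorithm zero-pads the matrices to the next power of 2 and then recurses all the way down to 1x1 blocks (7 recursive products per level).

Matrix multiplication for 319x319 matrices:

Strassen's algorithm requires power-of-2 dimensions. Pad 319x319 to 512x512 (next power of 2).

Standard algorithm: 319^3 = 32461759 multiplications
Strassen's algorithm: 7^(log2(512)) = 7^9 = 40353607 multiplications
Difference: 32461759 - 40353607 = -7891848 (Strassen uses MORE here due to padding overhead — for small or just-over-power-of-2 n, padding can outweigh the per-level savings)

Standard: 32461759 multiplications (319^3). Strassen: 40353607 multiplications (7^9, after padding to 512x512). Strassen reduces 8 recursive multiplications to 7 at each level.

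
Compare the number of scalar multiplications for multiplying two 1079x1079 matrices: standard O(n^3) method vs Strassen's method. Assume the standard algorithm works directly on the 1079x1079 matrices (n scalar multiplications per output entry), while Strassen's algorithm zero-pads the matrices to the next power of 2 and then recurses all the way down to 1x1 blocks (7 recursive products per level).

Matrix multiplication for 1079x1079 matrices:

Strassen's algorithm requires power-of-2 dimensions. Pad 1079x1079 to 2048x2048 (next power of 2).

Standard algorithm: 1079^3 = 1256216039 multiplications
Strassen's algorithm: 7^(log2(2048)) = 7^11 = 1977326743 multiplications
Difference: 1256216039 - 1977326743 = -721110704 (Strassen uses MORE here due to padding overhead — for small or just-over-power-of-2 n, padding can outweigh the per-level savings)

Standard: 1256216039 multiplications (1079^3). Strassen: 1977326743 multiplications (7^11, after padding to 2048x2048). Strassen reduces 8 recursive multiplications to 7 at each level.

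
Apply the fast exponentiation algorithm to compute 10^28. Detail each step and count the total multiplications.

Computing 10^28 by squaring (build up from 10^1; each line after the first costs one multiplication):

10^1 = 10
10^2 = (10^1)^2 = 10^2 = 100
10^3 = 10 * 10^2 = 10 * 100 = 1000
10^6 = (10^3)^2 = 1000^2 = 1000000
10^7 = 10 * 10^6 = 10 * 1000000 = 10000000
10^14 = (10^7)^2 = 10000000^2 = 100000000000000
10^28 = (10^14)^2 = 100000000000000^2 = 10000000000000000000000000000

Result: 10000000000000000000000000000
Multiplications needed: 6 (6 lines after 10^1)

10^28 = 10000000000000000000000000000. Using exponentiation by squaring, this requires 6 multiplications. The key idea: if the exponent is even, square the half-power; if odd, multiply by the base once.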